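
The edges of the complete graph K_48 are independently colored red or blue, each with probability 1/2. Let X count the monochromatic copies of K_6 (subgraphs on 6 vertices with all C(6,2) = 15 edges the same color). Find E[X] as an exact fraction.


Let X = Σ_S X_S over the C(48, 6) = 12271512 subsets S of size 6, where X_S = 1 if the K_6 on S is monochromatic.
For a fixed S, the K_6 on S has C(6, 2) = 15 edges. P[all 15 edges red] = (1/2)^15, and likewise for blue, so P[monochromatic] = 2·(1/2)^15 = 2^{1 − 15} = 1/16384.
Summing: E[X] = C(48, 6) · 2^{1 − 15} = 12271512 · 1/16384 = 1533939/2048.
Numerically: E[X] ≈ 748.993652.

E[X] = C(48,6)·2^(1−C(6,2)) = 1533939/2048 ≈ 748.993652.


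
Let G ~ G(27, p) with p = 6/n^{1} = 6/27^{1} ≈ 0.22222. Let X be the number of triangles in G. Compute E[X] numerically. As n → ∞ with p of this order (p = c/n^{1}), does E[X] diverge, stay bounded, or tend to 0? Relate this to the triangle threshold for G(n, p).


Number of potential triangles: C(27, 3) = 2925.
Each occurs with probability p³ ≈ (0.22222)³ ≈ 1.0973937e-02.
By linearity: E[X] = C(27, 3)·p³ ≈ 2925 · 1.0973937e-02 ≈ 32.09877.
Here α = 1, so p = 6/n is exactly at the triangle threshold p ~ 1/n. Asymptotically E[X] → c³/6 = 6³/6 = 36 ≈ 36.00000, a bounded constant. In this regime the triangle count is asymptotically Poisson(c³/6).

E[X] ≈ 32.09877; in regime p = Θ(1/n^{1}) E[X] stays bounded (at the triangle threshold p ~ 1/n).


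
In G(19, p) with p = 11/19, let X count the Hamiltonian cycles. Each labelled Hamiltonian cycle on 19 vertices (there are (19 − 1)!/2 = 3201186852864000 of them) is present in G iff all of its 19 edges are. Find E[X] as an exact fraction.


K_19 has (19 − 1)!/2 = 3201186852864000 labelled Hamiltonian cycles.
For each such Hamiltonian cycle H, let X_H = 1 if all 19 edges of H are present in G. Then P[X_H = 1] = p^{19} = (11/19)^{19} = 61159090448414546291/1978419655660313589123979.
Summing the indicators: E[X] = Σ_H E[X_H] = 3201186852864000 · p^{19} = 3201186852864000 · 61159090448414546291/1978419655660313589123979 = 195781676276584883979724733927424000/1978419655660313589123979.
Numerically: E[X] ≈ 9.9e+10.

E[X] = 3201186852864000 · (11/19)^{19} = 195781676276584883979724733927424000/1978419655660313589123979 ≈ 9.9e+10.


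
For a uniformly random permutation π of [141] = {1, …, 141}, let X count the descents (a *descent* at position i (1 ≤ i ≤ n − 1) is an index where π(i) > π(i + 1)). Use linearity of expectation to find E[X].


Write X = Σ X_I over i = 1, …, 140, with X_I the indicator of one descent.
There are 140 indicators.
For each fixed i, the pair (π(i), π(i+1)) is a uniformly random ordered pair of distinct values from {1, …, 141}; by symmetry P[π(i) > π(i+1)] = 1/2.
By linearity: E[X] = 140 · (1/2) = (141 − 1) · (1/2) = 70 ≈ 70.0000.

E[X] = 70 = 70.0000.


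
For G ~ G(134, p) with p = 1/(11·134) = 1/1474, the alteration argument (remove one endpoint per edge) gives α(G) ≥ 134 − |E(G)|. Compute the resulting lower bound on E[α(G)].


E[|E(G)|] = C(134, 2)·p = 8911 · (1/1474) = 133/22.
E[α(G)] ≥ n − E[|E(G)|] = 134 − 133/22 = 2815/22.
Numerically: ≈ 127.9545.
(This is only a lower bound; the true E[α(G)] may be larger.)

E[α(G)] ≥ 2815/22 ≈ 127.9545.


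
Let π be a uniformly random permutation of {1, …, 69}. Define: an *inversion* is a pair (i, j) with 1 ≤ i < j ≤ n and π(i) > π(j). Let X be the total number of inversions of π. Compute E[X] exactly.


Write X = Σ X_I over the C(69, 2) = 2346 pairs i < j, with X_I the indicator of one inversion.
There are 2346 indicators.
For each fixed pair i < j, the values π(i) and π(j) are two distinct elements of {1, …, 69} in uniformly random order; by symmetry P[π(i) > π(j)] = 1/2.
By linearity: E[X] = 2346 · (1/2) = C(69, 2) · (1/2) = 2346/2 = 1173 ≈ 1173.000000.

E[X] = 1173 = 1173.000000.


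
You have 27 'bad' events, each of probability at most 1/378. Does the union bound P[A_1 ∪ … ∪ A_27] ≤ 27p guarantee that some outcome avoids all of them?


Union bound: P[∪_{i=1}^{27} A_i] ≤ Σ_i P[A_i] ≤ 27·p = 27·(1/378) = 1/14.
Numerically: 1/14 ≈ 0.07143.
Is 1/14 < 1? YES.
Since P[∪ A_i] ≤ 1/14 < 1, the complement has P[∩ A_i^c] ≥ 1 − 1/14 = 13/14 > 0, so some outcome avoids every A_i.

27·p = 1/14 ≈ 0.07143; existence CERTIFIED by the union bound.


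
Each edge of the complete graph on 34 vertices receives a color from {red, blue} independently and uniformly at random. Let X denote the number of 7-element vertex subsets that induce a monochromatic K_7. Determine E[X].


Let X = Σ_S X_S over the C(34, 7) = 5379616 subsets S of size 7, where X_S = 1 if the K_7 on S is monochromatic.
For a fixed S, the K_7 on S has C(7, 2) = 21 edges. P[all 21 edges red] = (1/2)^21, and likewise for blue, so P[monochromatic] = 2·(1/2)^21 = 2^{1 − 21} = 1/1048576.
By linearity of expectation: E[X] = C(34, 7) · 2^{1 − 21} = 5379616 · 1/1048576 = 168113/32768.
Numerically: E[X] ≈ 5.1304.

E[X] = C(34,7)·2^(1−C(7,2)) = 168113/32768 ≈ 5.1304.


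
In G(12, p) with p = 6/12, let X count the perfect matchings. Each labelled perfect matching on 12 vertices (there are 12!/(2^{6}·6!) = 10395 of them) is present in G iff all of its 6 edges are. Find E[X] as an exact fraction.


K_12 has 12!/(2^{6}·6!) = 10395 labelled perfect matchings.
For each such perfect matching H, let X_H = 1 if all 6 edges of H are present in G. Then P[X_H = 1] = p^{6} = (1/2)^{6} = 1/64.
Summing the indicators: E[X] = Σ_H E[X_H] = 10395 · p^{6} = 10395 · 1/64 = 10395/64.
Numerically: E[X] ≈ 162.

E[X] = 10395 · (1/2)^{6} = 10395/64 ≈ 162.


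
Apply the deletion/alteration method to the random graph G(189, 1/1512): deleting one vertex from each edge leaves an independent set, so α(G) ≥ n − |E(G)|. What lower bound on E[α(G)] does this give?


E[|E(G)|] = C(189, 2)·p = 17766 · (1/1512) = 47/4.
E[α(G)] ≥ n − E[|E(G)|] = 189 − 47/4 = 709/4.
Numerically: ≈ 177.25000.
(This is only a lower bound; the true E[α(G)] may be larger.)

E[α(G)] ≥ 709/4 ≈ 177.25000.


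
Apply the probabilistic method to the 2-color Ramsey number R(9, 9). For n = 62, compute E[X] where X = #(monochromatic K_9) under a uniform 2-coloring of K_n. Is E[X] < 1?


E[X] = C(62, 9) · 2^{1 − 36} = 20286591270 · 2^{−35} = 20286591270/34359738368.
As a reduced fraction: E[X] = 10143295635/17179869184 ≈ 0.59042.
Is E[X] < 1? YES.
Since E[X] < 1, there exists a 2-coloring of K_{62} with no monochromatic K_9; hence R(9, 9) > 62.

E[X] = 10143295635/17179869184 ≈ 0.59042; E[X] < 1, so R(9, 9) > 62.


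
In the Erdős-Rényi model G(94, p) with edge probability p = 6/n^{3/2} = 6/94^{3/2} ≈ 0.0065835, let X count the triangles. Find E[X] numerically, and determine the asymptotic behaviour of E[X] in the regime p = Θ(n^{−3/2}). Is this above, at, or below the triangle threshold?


Number of potential triangles: C(94, 3) = 134044.
Each occurs with probability p³ ≈ (0.0065835)³ ≈ 2.8535035e-07.
By linearity: E[X] = C(94, 3)·p³ ≈ 134044 · 2.8535035e-07 ≈ 0.03825.
Since α = 3/2 > 1, p = c/n^{3/2} = o(1/n) is below the triangle threshold p ~ 1/n. Asymptotically E[X] ~ (c³/6)·n^{3(1−α)} = (6³/6)·n^{-1.5} → 0, so by Markov's inequality G has no triangles w.h.p.

E[X] ≈ 0.03825; in regime p = Θ(1/n^{3/2}) E[X] tends to 0 (below the triangle threshold p ~ 1/n).


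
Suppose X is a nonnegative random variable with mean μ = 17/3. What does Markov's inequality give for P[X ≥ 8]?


μ = E[X] = 17/3, a = 8.
Markov: P[X ≥ 8] ≤ μ/a = (17/3)/8 = 17/24.
Numerically: ≈ 0.70833.
(Since a = 8 > μ = 5.66667, the bound 17/24 is < 1 and informative.)

P[X ≥ 8] ≤ 17/24 ≈ 0.70833.


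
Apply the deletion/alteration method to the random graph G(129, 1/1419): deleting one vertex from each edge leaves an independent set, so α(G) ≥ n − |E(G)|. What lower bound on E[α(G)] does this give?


E[|E(G)|] = C(129, 2)·p = 8256 · (1/1419) = 64/11.
E[α(G)] ≥ n − E[|E(G)|] = 129 − 64/11 = 1355/11.
Numerically: ≈ 123.18182.
(This is only a lower bound; the true E[α(G)] may be larger.)

E[α(G)] ≥ 1355/11 ≈ 123.18182.


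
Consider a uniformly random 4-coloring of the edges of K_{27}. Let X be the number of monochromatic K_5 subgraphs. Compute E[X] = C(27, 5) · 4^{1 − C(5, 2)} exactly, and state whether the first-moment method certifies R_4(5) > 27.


E[X] = C(27, 5) · 4^{1 − 10} = 80730 · 4^{−9} = 80730/262144.
As a reduced fraction: E[X] = 40365/131072 ≈ 0.3080.
Is E[X] < 1? YES.
Since E[X] < 1, there exists a 4-coloring of K_{27} with no monochromatic K_5; hence R_4(5) > 27.

E[X] = 40365/131072 ≈ 0.3080; E[X] < 1, so R_4(5) > 27.


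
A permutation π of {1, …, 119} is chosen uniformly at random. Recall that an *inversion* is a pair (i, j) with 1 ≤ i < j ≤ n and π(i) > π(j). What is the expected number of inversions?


Write X = Σ X_I over the C(119, 2) = 7021 pairs i < j, with X_I the indicator of one inversion.
There are 7021 indicators.
For each fixed pair i < j, the values π(i) and π(j) are two distinct elements of {1, …, 119} in uniformly random order; by symmetry P[π(i) > π(j)] = 1/2.
By linearity: E[X] = 7021 · (1/2) = C(119, 2) · (1/2) = 7021/2 = 7021/2 ≈ 3510.500000.

E[X] = 7021/2 = 3510.500000.


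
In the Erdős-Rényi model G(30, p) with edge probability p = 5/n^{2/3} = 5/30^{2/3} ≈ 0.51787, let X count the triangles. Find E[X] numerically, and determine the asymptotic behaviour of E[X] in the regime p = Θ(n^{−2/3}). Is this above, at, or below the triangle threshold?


Number of potential triangles: C(30, 3) = 4060.
Each occurs with probability p³ ≈ (0.51787)³ ≈ 1.3888889e-01.
By linearity: E[X] = C(30, 3)·p³ ≈ 4060 · 1.3888889e-01 ≈ 563.88889.
Since α = 2/3 < 1, p = c/n^{2/3} ≫ 1/n is above the triangle threshold p ~ 1/n. Asymptotically E[X] ~ (c³/6)·n^{3(1−α)} = (5³/6)·n^{1} → ∞; triangles are abundant w.h.p.

E[X] ≈ 563.88889; in regime p = Θ(1/n^{2/3}) E[X] diverges (above the triangle threshold p ~ 1/n).


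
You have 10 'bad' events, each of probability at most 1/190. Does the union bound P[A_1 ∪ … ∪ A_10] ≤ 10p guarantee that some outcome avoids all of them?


Union bound: P[∪_{i=1}^{10} A_i] ≤ Σ_i P[A_i] ≤ 10·p = 10·(1/190) = 1/19.
Numerically: 1/19 ≈ 0.0526316.
Is 1/19 < 1? YES.
Since P[∪ A_i] ≤ 1/19 < 1, the complement has P[∩ A_i^c] ≥ 1 − 1/19 = 18/19 > 0, so some outcome avoids every A_i.

10·p = 1/19 ≈ 0.0526316; existence CERTIFIED by the union bound.


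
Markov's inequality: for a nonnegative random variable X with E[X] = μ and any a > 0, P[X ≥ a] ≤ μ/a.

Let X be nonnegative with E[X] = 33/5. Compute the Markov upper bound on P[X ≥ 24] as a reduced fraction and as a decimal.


μ = E[X] = 33/5, a = 24.
Markov: P[X ≥ 24] ≤ μ/a = (33/5)/24 = 11/40.
Numerically: ≈ 0.275000.
(Since a = 24 > μ = 6.600000, the bound 11/40 is < 1 and informative.)

P[X ≥ 24] ≤ 11/40 ≈ 0.275000.


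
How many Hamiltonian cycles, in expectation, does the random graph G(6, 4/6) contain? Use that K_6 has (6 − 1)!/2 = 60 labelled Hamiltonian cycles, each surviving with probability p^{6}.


K_6 has (6 − 1)!/2 = 60 labelled Hamiltonian cycles.
For each such Hamiltonian cycle H, let X_H = 1 if all 6 edges of H are present in G. Then P[X_H = 1] = p^{6} = (2/3)^{6} = 64/729.
By linearity of expectation: E[X] = Σ_H E[X_H] = 60 · p^{6} = 60 · 64/729 = 1280/243.
Numerically: E[X] ≈ 5.26749.

E[X] = 60 · (2/3)^{6} = 1280/243 ≈ 5.26749.


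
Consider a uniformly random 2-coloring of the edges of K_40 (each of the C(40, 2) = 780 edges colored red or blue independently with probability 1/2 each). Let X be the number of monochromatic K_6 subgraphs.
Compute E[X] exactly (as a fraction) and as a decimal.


Let X = Σ_S X_S over the C(40, 6) = 3838380 subsets S of size 6, where X_S = 1 if the K_6 on S is monochromatic.
For a fixed S, the K_6 on S has C(6, 2) = 15 edges. P[all 15 edges red] = (1/2)^15, and likewise for blue, so P[monochromatic] = 2·(1/2)^15 = 2^{1 − 15} = 1/16384.
By linearity of expectation: E[X] = C(40, 6) · 2^{1 − 15} = 3838380 · 1/16384 = 959595/4096.
Numerically: E[X] ≈ 234.27612.

E[X] = C(40,6)·2^(1−C(6,2)) = 959595/4096 ≈ 234.27612.


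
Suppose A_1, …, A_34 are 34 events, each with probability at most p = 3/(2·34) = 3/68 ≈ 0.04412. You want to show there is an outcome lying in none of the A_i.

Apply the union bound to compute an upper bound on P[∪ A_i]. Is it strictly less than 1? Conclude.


Union bound: P[∪_{i=1}^{34} A_i] ≤ Σ_i P[A_i] ≤ 34·p = 34·(3/68) = 3/2.
Numerically: 3/2 ≈ 1.50000.
Is 3/2 < 1? NO.
Since the bound 3/2 is ≥ 1, the union bound is uninformative here; it does NOT by itself certify existence.

34·p = 3/2 ≈ 1.50000; existence NOT certified by the union bound.


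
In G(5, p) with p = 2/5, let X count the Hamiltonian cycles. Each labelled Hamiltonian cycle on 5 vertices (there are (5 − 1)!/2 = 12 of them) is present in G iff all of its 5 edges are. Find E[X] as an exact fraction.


K_5 has (5 − 1)!/2 = 12 labelled Hamiltonian cycles.
For each such Hamiltonian cycle H, let X_H = 1 if all 5 edges of H are present in G. Then P[X_H = 1] = p^{5} = (2/5)^{5} = 32/3125.
By linearity of expectation: E[X] = Σ_H E[X_H] = 12 · p^{5} = 12 · 32/3125 = 384/3125.
Numerically: E[X] ≈ 0.12288.

E[X] = 12 · (2/5)^{5} = 384/3125 ≈ 0.12288.


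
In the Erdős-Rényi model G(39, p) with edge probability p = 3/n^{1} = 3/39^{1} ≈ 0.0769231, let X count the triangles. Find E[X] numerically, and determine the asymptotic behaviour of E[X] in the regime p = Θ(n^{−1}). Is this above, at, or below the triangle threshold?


Number of potential triangles: C(39, 3) = 9139.
Each occurs with probability p³ ≈ (0.0769231)³ ≈ 4.55166136e-04.
By linearity: E[X] = C(39, 3)·p³ ≈ 9139 · 4.55166136e-04 ≈ 4.159763.
Here α = 1, so p = 3/n is exactly at the triangle threshold p ~ 1/n. Asymptotically E[X] → c³/6 = 3³/6 = 9/2 ≈ 4.500000, a bounded constant. In this regime the triangle count is asymptotically Poisson(c³/6).

E[X] ≈ 4.159763; in regime p = Θ(1/n^{1}) E[X] stays bounded (at the triangle threshold p ~ 1/n).


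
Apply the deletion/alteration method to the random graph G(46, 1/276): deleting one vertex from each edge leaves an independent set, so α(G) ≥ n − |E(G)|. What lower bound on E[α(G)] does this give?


E[|E(G)|] = C(46, 2)·p = 1035 · (1/276) = 15/4.
E[α(G)] ≥ n − E[|E(G)|] = 46 − 15/4 = 169/4.
Numerically: ≈ 42.250.
(This is only a lower bound; the true E[α(G)] may be larger.)

E[α(G)] ≥ 169/4 ≈ 42.250.


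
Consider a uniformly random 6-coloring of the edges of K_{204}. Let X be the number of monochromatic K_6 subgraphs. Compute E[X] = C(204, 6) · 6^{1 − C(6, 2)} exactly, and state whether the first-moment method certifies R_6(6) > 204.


E[X] = C(204, 6) · 6^{1 − 15} = 92944609660 · 6^{−14} = 92944609660/78364164096.
As a reduced fraction: E[X] = 23236152415/19591041024 ≈ 1.186.
Is E[X] < 1? NO.
Since E[X] ≥ 1, the first-moment bound is inconclusive at n = 204; it does NOT by itself certify R_6(6) > 204.

E[X] = 23236152415/19591041024 ≈ 1.186; E[X] ≥ 1; first-moment method inconclusive here.


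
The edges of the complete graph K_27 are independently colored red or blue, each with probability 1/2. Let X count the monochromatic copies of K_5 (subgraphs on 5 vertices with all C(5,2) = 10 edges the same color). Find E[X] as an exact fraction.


Let X = Σ_S X_S over the C(27, 5) = 80730 subsets S of size 5, where X_S = 1 if the K_5 on S is monochromatic.
For a fixed S, the K_5 on S has C(5, 2) = 10 edges. P[all 10 edges red] = (1/2)^10, and likewise for blue, so P[monochromatic] = 2·(1/2)^10 = 2^{1 − 10} = 1/512.
By linearity: E[X] = C(27, 5) · 2^{1 − 10} = 80730 · 1/512 = 40365/256.
Numerically: E[X] ≈ 157.676.

E[X] = C(27,5)·2^(1−C(5,2)) = 40365/256 ≈ 157.676.


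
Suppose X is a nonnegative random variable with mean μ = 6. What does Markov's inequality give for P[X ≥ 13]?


μ = E[X] = 6, a = 13.
Markov: P[X ≥ 13] ≤ μ/a = (6)/13 = 6/13.
Numerically: ≈ 0.461538.
(Since a = 13 > μ = 6.000000, the bound 6/13 is < 1 and informative.)

P[X ≥ 13] ≤ 6/13 ≈ 0.461538.


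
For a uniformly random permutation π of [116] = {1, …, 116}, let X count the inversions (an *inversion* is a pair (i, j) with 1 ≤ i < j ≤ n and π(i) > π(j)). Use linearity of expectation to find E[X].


Write X = Σ X_I over the C(116, 2) = 6670 pairs i < j, with X_I the indicator of one inversion.
There are 6670 indicators.
For each fixed pair i < j, the values π(i) and π(j) are two distinct elements of {1, …, 116} in uniformly random order; by symmetry P[π(i) > π(j)] = 1/2.
By linearity: E[X] = 6670 · (1/2) = C(116, 2) · (1/2) = 6670/2 = 3335 ≈ 3335.00000.

E[X] = 3335 = 3335.00000.


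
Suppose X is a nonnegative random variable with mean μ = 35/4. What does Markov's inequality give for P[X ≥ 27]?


μ = E[X] = 35/4, a = 27.
Markov: P[X ≥ 27] ≤ μ/a = (35/4)/27 = 35/108.
Numerically: ≈ 0.324.
(Since a = 27 > μ = 8.750, the bound 35/108 is < 1 and informative.)

P[X ≥ 27] ≤ 35/108 ≈ 0.324.


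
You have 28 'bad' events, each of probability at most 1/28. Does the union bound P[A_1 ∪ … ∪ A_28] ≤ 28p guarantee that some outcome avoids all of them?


Union bound: P[∪_{i=1}^{28} A_i] ≤ Σ_i P[A_i] ≤ 28·p = 28·(1/28) = 1.
Numerically: 1 ≈ 1.000.
Is 1 < 1? NO.
Since the bound 1 is ≥ 1, the union bound is uninformative here; it does NOT by itself certify existence.

28·p = 1 ≈ 1.000; existence NOT certified by the union bound.


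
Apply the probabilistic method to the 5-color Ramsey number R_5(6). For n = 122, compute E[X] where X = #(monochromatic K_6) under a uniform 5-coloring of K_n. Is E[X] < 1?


E[X] = C(122, 6) · 5^{1 − 15} = 4042116078 · 5^{−14} = 4042116078/6103515625.
As a reduced fraction: E[X] = 4042116078/6103515625 ≈ 0.6622603.
Is E[X] < 1? YES.
Since E[X] < 1, there exists a 5-coloring of K_{122} with no monochromatic K_6; hence R_5(6) > 122.

E[X] = 4042116078/6103515625 ≈ 0.6622603; E[X] < 1, so R_5(6) > 122.


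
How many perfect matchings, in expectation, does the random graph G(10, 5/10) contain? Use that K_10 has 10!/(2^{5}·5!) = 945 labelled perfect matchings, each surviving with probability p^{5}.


K_10 has 10!/(2^{5}·5!) = 945 labelled perfect matchings.
For each such perfect matching H, let X_H = 1 if all 5 edges of H are present in G. Then P[X_H = 1] = p^{5} = (1/2)^{5} = 1/32.
By linearity of expectation: E[X] = Σ_H E[X_H] = 945 · p^{5} = 945 · 1/32 = 945/32.
Numerically: E[X] ≈ 29.5.

E[X] = 945 · (1/2)^{5} = 945/32 ≈ 29.5.


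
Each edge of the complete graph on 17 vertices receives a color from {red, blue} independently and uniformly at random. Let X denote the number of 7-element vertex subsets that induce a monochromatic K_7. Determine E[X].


Let X = Σ_S X_S over the C(17, 7) = 19448 subsets S of size 7, where X_S = 1 if the K_7 on S is monochromatic.
For a fixed S, the K_7 on S has C(7, 2) = 21 edges. P[all 21 edges red] = (1/2)^21, and likewise for blue, so P[monochromatic] = 2·(1/2)^21 = 2^{1 − 21} = 1/1048576.
By linearity: E[X] = C(17, 7) · 2^{1 − 21} = 19448 · 1/1048576 = 2431/131072.
Numerically: E[X] ≈ 0.018547.

E[X] = C(17,7)·2^(1−C(7,2)) = 2431/131072 ≈ 0.018547.


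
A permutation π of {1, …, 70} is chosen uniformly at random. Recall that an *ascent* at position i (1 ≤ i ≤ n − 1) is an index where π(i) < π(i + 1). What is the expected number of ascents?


Write X = Σ X_I over i = 1, …, 69, with X_I the indicator of one ascent.
There are 69 indicators.
For each fixed i, the pair (π(i), π(i+1)) is a uniformly random ordered pair of distinct values from {1, …, 70}; by symmetry P[π(i) < π(i+1)] = 1/2.
By linearity: E[X] = 69 · (1/2) = (70 − 1) · (1/2) = 69/2 ≈ 34.500.

E[X] = 69/2 = 34.500.


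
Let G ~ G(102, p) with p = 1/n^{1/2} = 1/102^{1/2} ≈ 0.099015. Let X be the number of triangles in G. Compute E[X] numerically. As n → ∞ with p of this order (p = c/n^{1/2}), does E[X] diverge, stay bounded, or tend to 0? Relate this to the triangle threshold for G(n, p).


Number of potential triangles: C(102, 3) = 171700.
Each occurs with probability p³ ≈ (0.099015)³ ≈ 9.7073289e-04.
By linearity: E[X] = C(102, 3)·p³ ≈ 171700 · 9.7073289e-04 ≈ 166.67484.
Since α = 1/2 < 1, p = c/n^{1/2} ≫ 1/n is above the triangle threshold p ~ 1/n. Asymptotically E[X] ~ (c³/6)·n^{3(1−α)} = (1³/6)·n^{1.5} → ∞; triangles are abundant w.h.p.

E[X] ≈ 166.67484; in regime p = Θ(1/n^{1/2}) E[X] diverges (above the triangle threshold p ~ 1/n).


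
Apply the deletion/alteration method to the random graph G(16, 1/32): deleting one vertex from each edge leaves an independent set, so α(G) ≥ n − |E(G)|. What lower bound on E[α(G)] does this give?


E[|E(G)|] = C(16, 2)·p = 120 · (1/32) = 15/4.
E[α(G)] ≥ n − E[|E(G)|] = 16 − 15/4 = 49/4.
Numerically: ≈ 12.25000.
(This is only a lower bound; the true E[α(G)] may be larger.)

E[α(G)] ≥ 49/4 ≈ 12.25000.


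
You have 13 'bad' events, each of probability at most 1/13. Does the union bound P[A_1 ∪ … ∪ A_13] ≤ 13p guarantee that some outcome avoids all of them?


Union bound: P[∪_{i=1}^{13} A_i] ≤ Σ_i P[A_i] ≤ 13·p = 13·(1/13) = 1.
Numerically: 1 ≈ 1.0000000.
Is 1 < 1? NO.
Since the bound 1 is ≥ 1, the union bound is uninformative here; it does NOT by itself certify existence.

13·p = 1 ≈ 1.0000000; existence NOT certified by the union bound.


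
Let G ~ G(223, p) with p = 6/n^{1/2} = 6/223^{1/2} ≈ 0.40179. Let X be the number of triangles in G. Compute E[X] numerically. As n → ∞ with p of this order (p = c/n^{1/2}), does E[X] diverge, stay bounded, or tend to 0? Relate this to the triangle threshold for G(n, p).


Number of potential triangles: C(223, 3) = 1823471.
Each occurs with probability p³ ≈ (0.40179)³ ≈ 6.4862914e-02.
By linearity: E[X] = C(223, 3)·p³ ≈ 1823471 · 6.4862914e-02 ≈ 118275.64290.
Since α = 1/2 < 1, p = c/n^{1/2} ≫ 1/n is above the triangle threshold p ~ 1/n. Asymptotically E[X] ~ (c³/6)·n^{3(1−α)} = (6³/6)·n^{1.5} → ∞; triangles are abundant w.h.p.

E[X] ≈ 118275.64290; in regime p = Θ(1/n^{1/2}) E[X] diverges (above the triangle threshold p ~ 1/n).


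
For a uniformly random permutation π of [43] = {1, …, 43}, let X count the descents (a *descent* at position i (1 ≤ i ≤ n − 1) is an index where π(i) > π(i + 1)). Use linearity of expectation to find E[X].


Write X = Σ X_I over i = 1, …, 42, with X_I the indicator of one descent.
There are 42 indicators.
For each fixed i, the pair (π(i), π(i+1)) is a uniformly random ordered pair of distinct values from {1, …, 43}; by symmetry P[π(i) > π(i+1)] = 1/2.
By linearity: E[X] = 42 · (1/2) = (43 − 1) · (1/2) = 21 ≈ 21.000.

E[X] = 21 = 21.000.


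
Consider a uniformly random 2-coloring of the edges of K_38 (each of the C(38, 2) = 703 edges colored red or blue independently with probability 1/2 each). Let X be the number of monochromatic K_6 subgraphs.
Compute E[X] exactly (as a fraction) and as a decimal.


Let X = Σ_S X_S over the C(38, 6) = 2760681 subsets S of size 6, where X_S = 1 if the K_6 on S is monochromatic.
For a fixed S, the K_6 on S has C(6, 2) = 15 edges. P[all 15 edges red] = (1/2)^15, and likewise for blue, so P[monochromatic] = 2·(1/2)^15 = 2^{1 − 15} = 1/16384.
By linearity of expectation: E[X] = C(38, 6) · 2^{1 − 15} = 2760681 · 1/16384 = 2760681/16384.
Numerically: E[X] ≈ 168.4986.

E[X] = C(38,6)·2^(1−C(6,2)) = 2760681/16384 ≈ 168.4986.


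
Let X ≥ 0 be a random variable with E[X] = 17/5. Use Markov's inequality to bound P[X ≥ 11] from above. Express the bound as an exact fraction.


μ = E[X] = 17/5, a = 11.
Markov: P[X ≥ 11] ≤ μ/a = (17/5)/11 = 17/55.
Numerically: ≈ 0.3091.
(Since a = 11 > μ = 3.4000, the bound 17/55 is < 1 and informative.)

P[X ≥ 11] ≤ 17/55 ≈ 0.3091.


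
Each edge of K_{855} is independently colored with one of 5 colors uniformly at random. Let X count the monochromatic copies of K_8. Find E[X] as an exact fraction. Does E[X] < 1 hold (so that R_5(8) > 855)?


E[X] = C(855, 8) · 5^{1 − 28} = 6854000254398702450 · 5^{−27} = 6854000254398702450/7450580596923828125.
As a reduced fraction: E[X] = 274160010175948098/298023223876953125 ≈ 0.91993.
Is E[X] < 1? YES.
Since E[X] < 1, there exists a 5-coloring of K_{855} with no monochromatic K_8; hence R_5(8) > 855.

E[X] = 274160010175948098/298023223876953125 ≈ 0.91993; E[X] < 1, so R_5(8) > 855.


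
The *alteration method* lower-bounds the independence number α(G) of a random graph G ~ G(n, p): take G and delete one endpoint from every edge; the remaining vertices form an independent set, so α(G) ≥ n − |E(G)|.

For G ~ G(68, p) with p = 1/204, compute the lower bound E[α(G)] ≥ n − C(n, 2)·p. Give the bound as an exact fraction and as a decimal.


E[|E(G)|] = C(68, 2)·p = 2278 · (1/204) = 67/6.
E[α(G)] ≥ n − E[|E(G)|] = 68 − 67/6 = 341/6.
Numerically: ≈ 56.83333.
(This is only a lower bound; the true E[α(G)] may be larger.)

E[α(G)] ≥ 341/6 ≈ 56.83333.


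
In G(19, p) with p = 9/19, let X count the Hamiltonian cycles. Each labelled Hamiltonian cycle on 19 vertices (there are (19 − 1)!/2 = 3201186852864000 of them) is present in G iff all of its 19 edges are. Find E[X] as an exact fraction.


K_19 has (19 − 1)!/2 = 3201186852864000 labelled Hamiltonian cycles.
For each such Hamiltonian cycle H, let X_H = 1 if all 19 edges of H are present in G. Then P[X_H = 1] = p^{19} = (9/19)^{19} = 1350851717672992089/1978419655660313589123979.
By linearity: E[X] = Σ_H E[X_H] = 3201186852864000 · p^{19} = 3201186852864000 · 1350851717672992089/1978419655660313589123979 = 4324328758783534194876278992896000/1978419655660313589123979.
Numerically: E[X] ≈ 2.19e+09.

E[X] = 3201186852864000 · (9/19)^{19} = 4324328758783534194876278992896000/1978419655660313589123979 ≈ 2.19e+09.


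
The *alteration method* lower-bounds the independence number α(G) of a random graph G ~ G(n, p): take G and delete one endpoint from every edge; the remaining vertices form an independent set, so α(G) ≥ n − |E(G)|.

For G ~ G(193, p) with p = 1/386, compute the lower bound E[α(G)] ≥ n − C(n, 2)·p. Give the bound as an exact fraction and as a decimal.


E[|E(G)|] = C(193, 2)·p = 18528 · (1/386) = 48.
E[α(G)] ≥ n − E[|E(G)|] = 193 − 48 = 145.
Numerically: ≈ 145.00000.
(This is only a lower bound; the true E[α(G)] may be larger.)

E[α(G)] ≥ 145 ≈ 145.00000.


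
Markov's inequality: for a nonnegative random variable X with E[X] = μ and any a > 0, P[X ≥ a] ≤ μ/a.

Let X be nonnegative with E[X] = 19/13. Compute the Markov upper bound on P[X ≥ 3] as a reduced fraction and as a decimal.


μ = E[X] = 19/13, a = 3.
Markov: P[X ≥ 3] ≤ μ/a = (19/13)/3 = 19/39.
Numerically: ≈ 0.487.
(Since a = 3 > μ = 1.462, the bound 19/39 is < 1 and informative.)

P[X ≥ 3] ≤ 19/39 ≈ 0.487.


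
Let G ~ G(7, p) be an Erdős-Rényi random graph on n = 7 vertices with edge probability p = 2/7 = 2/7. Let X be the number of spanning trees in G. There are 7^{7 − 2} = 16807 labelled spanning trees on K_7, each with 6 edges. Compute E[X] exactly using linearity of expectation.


K_7 has 7^{7 − 2} = 16807 labelled spanning trees.
For each such spanning tree H, let X_H = 1 if all 6 edges of H are present in G. Then P[X_H = 1] = p^{6} = (2/7)^{6} = 64/117649.
Summing the indicators: E[X] = Σ_H E[X_H] = 16807 · p^{6} = 16807 · 64/117649 = 64/7.
Numerically: E[X] ≈ 9.14286.

E[X] = 16807 · (2/7)^{6} = 64/7 ≈ 9.14286.


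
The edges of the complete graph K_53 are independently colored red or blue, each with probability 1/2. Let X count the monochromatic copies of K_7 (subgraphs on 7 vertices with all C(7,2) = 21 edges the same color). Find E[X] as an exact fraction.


Let X = Σ_S X_S over the C(53, 7) = 154143080 subsets S of size 7, where X_S = 1 if the K_7 on S is monochromatic.
For a fixed S, the K_7 on S has C(7, 2) = 21 edges. P[all 21 edges red] = (1/2)^21, and likewise for blue, so P[monochromatic] = 2·(1/2)^21 = 2^{1 − 21} = 1/1048576.
Summing: E[X] = C(53, 7) · 2^{1 − 21} = 154143080 · 1/1048576 = 19267885/131072.
Numerically: E[X] ≈ 147.002.

E[X] = C(53,7)·2^(1−C(7,2)) = 19267885/131072 ≈ 147.002.


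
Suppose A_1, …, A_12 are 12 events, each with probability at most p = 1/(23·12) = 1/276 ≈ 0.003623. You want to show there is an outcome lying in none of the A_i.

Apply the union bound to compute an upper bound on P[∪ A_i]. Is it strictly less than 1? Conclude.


Union bound: P[∪_{i=1}^{12} A_i] ≤ Σ_i P[A_i] ≤ 12·p = 12·(1/276) = 1/23.
Numerically: 1/23 ≈ 0.043478.
Is 1/23 < 1? YES.
Since P[∪ A_i] ≤ 1/23 < 1, the complement has P[∩ A_i^c] ≥ 1 − 1/23 = 22/23 > 0, so some outcome avoids every A_i.

12·p = 1/23 ≈ 0.043478; existence CERTIFIED by the union bound.


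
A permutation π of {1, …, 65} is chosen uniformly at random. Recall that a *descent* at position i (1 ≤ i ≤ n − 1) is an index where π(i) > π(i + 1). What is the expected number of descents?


Write X = Σ X_I over i = 1, …, 64, with X_I the indicator of one descent.
There are 64 indicators.
For each fixed i, the pair (π(i), π(i+1)) is a uniformly random ordered pair of distinct values from {1, …, 65}; by symmetry P[π(i) > π(i+1)] = 1/2.
By linearity: E[X] = 64 · (1/2) = (65 − 1) · (1/2) = 32 ≈ 32.000000.

E[X] = 32 = 32.000000.


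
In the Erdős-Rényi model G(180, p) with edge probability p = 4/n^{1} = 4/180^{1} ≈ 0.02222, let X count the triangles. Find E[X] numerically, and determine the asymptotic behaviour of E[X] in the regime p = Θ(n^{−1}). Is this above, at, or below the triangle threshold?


Number of potential triangles: C(180, 3) = 955860.
Each occurs with probability p³ ≈ (0.02222)³ ≈ 1.097394e-05.
By linearity: E[X] = C(180, 3)·p³ ≈ 955860 · 1.097394e-05 ≈ 10.4895.
Here α = 1, so p = 4/n is exactly at the triangle threshold p ~ 1/n. Asymptotically E[X] → c³/6 = 4³/6 = 32/3 ≈ 10.6667, a bounded constant. In this regime the triangle count is asymptotically Poisson(c³/6).

E[X] ≈ 10.4895; in regime p = Θ(1/n^{1}) E[X] stays bounded (at the triangle threshold p ~ 1/n).


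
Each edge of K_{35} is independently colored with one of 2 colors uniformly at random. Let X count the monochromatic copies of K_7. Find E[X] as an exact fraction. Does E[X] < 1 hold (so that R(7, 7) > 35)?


E[X] = C(35, 7) · 2^{1 − 21} = 6724520 · 2^{−20} = 6724520/1048576.
As a reduced fraction: E[X] = 840565/131072 ≈ 6.4130020.
Is E[X] < 1? NO.
Since E[X] ≥ 1, the first-moment bound is inconclusive at n = 35; it does NOT by itself certify R(7, 7) > 35.

E[X] = 840565/131072 ≈ 6.4130020; E[X] ≥ 1; first-moment method inconclusive here.


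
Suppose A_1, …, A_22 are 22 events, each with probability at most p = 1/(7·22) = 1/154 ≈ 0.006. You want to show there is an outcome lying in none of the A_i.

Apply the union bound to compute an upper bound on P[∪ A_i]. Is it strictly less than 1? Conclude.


Union bound: P[∪_{i=1}^{22} A_i] ≤ Σ_i P[A_i] ≤ 22·p = 22·(1/154) = 1/7.
Numerically: 1/7 ≈ 0.143.
Is 1/7 < 1? YES.
Since P[∪ A_i] ≤ 1/7 < 1, the complement has P[∩ A_i^c] ≥ 1 − 1/7 = 6/7 > 0, so some outcome avoids every A_i.

22·p = 1/7 ≈ 0.143; existence CERTIFIED by the union bound.


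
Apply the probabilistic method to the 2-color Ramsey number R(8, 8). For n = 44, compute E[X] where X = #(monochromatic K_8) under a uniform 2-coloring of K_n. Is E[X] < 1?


E[X] = C(44, 8) · 2^{1 − 28} = 177232627 · 2^{−27} = 177232627/134217728.
As a reduced fraction: E[X] = 177232627/134217728 ≈ 1.320486.
Is E[X] < 1? NO.
Since E[X] ≥ 1, the first-moment bound is inconclusive at n = 44; it does NOT by itself certify R(8, 8) > 44.

E[X] = 177232627/134217728 ≈ 1.320486; E[X] ≥ 1; first-moment method inconclusive here.


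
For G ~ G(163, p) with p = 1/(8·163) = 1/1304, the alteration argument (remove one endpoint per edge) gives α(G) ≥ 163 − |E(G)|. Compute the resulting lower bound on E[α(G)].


E[|E(G)|] = C(163, 2)·p = 13203 · (1/1304) = 81/8.
E[α(G)] ≥ n − E[|E(G)|] = 163 − 81/8 = 1223/8.
Numerically: ≈ 152.875000.
(This is only a lower bound; the true E[α(G)] may be larger.)

E[α(G)] ≥ 1223/8 ≈ 152.875000.


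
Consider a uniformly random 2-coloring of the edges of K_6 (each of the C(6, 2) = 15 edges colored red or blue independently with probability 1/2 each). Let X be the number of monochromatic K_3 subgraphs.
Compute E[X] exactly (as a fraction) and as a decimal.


Let X = Σ_S X_S over the C(6, 3) = 20 subsets S of size 3, where X_S = 1 if the K_3 on S is monochromatic.
For a fixed S, the K_3 on S has C(3, 2) = 3 edges. P[all 3 edges red] = (1/2)^3, and likewise for blue, so P[monochromatic] = 2·(1/2)^3 = 2^{1 − 3} = 1/4.
By linearity: E[X] = C(6, 3) · 2^{1 − 3} = 20 · 1/4 = 5.
Numerically: E[X] ≈ 5.000000.

E[X] = C(6,3)·2^(1−C(3,2)) = 5 ≈ 5.000000.


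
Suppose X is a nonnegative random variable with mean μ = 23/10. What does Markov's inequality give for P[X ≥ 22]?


μ = E[X] = 23/10, a = 22.
Markov: P[X ≥ 22] ≤ μ/a = (23/10)/22 = 23/220.
Numerically: ≈ 0.1045.
(Since a = 22 > μ = 2.3000, the bound 23/220 is < 1 and informative.)

P[X ≥ 22] ≤ 23/220 ≈ 0.1045.


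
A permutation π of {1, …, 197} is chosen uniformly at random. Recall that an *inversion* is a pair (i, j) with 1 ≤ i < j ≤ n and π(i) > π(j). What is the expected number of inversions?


Write X = Σ X_I over the C(197, 2) = 19306 pairs i < j, with X_I the indicator of one inversion.
There are 19306 indicators.
For each fixed pair i < j, the values π(i) and π(j) are two distinct elements of {1, …, 197} in uniformly random order; by symmetry P[π(i) > π(j)] = 1/2.
By linearity: E[X] = 19306 · (1/2) = C(197, 2) · (1/2) = 19306/2 = 9653 ≈ 9653.0000.

E[X] = 9653 = 9653.0000.


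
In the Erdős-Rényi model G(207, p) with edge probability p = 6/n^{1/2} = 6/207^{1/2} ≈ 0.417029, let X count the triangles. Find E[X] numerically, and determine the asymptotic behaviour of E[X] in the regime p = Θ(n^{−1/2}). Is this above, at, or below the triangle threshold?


Number of potential triangles: C(207, 3) = 1456935.
Each occurs with probability p³ ≈ (0.417029)³ ≈ 7.25267527e-02.
By linearity: E[X] = C(207, 3)·p³ ≈ 1456935 · 7.25267527e-02 ≈ 105666.764468.
Since α = 1/2 < 1, p = c/n^{1/2} ≫ 1/n is above the triangle threshold p ~ 1/n. Asymptotically E[X] ~ (c³/6)·n^{3(1−α)} = (6³/6)·n^{1.5} → ∞; triangles are abundant w.h.p.

E[X] ≈ 105666.764468; in regime p = Θ(1/n^{1/2}) E[X] diverges (above the triangle threshold p ~ 1/n).


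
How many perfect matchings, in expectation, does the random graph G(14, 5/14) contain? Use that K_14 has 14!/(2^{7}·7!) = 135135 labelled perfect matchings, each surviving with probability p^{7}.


K_14 has 14!/(2^{7}·7!) = 135135 labelled perfect matchings.
For each such perfect matching H, let X_H = 1 if all 7 edges of H are present in G. Then P[X_H = 1] = p^{7} = (5/14)^{7} = 78125/105413504.
By linearity: E[X] = Σ_H E[X_H] = 135135 · p^{7} = 135135 · 78125/105413504 = 1508203125/15059072.
Numerically: E[X] ≈ 100.2.

E[X] = 135135 · (5/14)^{7} = 1508203125/15059072 ≈ 100.2.


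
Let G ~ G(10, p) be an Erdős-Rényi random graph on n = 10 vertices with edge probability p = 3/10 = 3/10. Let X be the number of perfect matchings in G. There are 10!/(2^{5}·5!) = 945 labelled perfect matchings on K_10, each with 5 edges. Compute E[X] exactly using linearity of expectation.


K_10 has 10!/(2^{5}·5!) = 945 labelled perfect matchings.
For each such perfect matching H, let X_H = 1 if all 5 edges of H are present in G. Then P[X_H = 1] = p^{5} = (3/10)^{5} = 243/100000.
By linearity: E[X] = Σ_H E[X_H] = 945 · p^{5} = 945 · 243/100000 = 45927/20000.
Numerically: E[X] ≈ 2.2963.

E[X] = 945 · (3/10)^{5} = 45927/20000 ≈ 2.2963.


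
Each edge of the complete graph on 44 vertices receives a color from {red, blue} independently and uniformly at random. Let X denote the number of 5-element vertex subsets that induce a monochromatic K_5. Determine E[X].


Let X = Σ_S X_S over the C(44, 5) = 1086008 subsets S of size 5, where X_S = 1 if the K_5 on S is monochromatic.
For a fixed S, the K_5 on S has C(5, 2) = 10 edges. P[all 10 edges red] = (1/2)^10, and likewise for blue, so P[monochromatic] = 2·(1/2)^10 = 2^{1 − 10} = 1/512.
By linearity of expectation: E[X] = C(44, 5) · 2^{1 − 10} = 1086008 · 1/512 = 135751/64.
Numerically: E[X] ≈ 2121.109.

E[X] = C(44,5)·2^(1−C(5,2)) = 135751/64 ≈ 2121.109.


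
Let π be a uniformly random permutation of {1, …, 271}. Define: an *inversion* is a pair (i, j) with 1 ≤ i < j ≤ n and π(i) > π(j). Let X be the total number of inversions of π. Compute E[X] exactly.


Write X = Σ X_I over the C(271, 2) = 36585 pairs i < j, with X_I the indicator of one inversion.
There are 36585 indicators.
For each fixed pair i < j, the values π(i) and π(j) are two distinct elements of {1, …, 271} in uniformly random order; by symmetry P[π(i) > π(j)] = 1/2.
By linearity: E[X] = 36585 · (1/2) = C(271, 2) · (1/2) = 36585/2 = 36585/2 ≈ 18292.5000.

E[X] = 36585/2 = 18292.5000.


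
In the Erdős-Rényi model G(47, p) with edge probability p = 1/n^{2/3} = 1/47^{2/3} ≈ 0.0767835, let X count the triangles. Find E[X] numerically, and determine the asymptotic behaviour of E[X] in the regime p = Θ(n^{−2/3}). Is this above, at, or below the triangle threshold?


Number of potential triangles: C(47, 3) = 16215.
Each occurs with probability p³ ≈ (0.0767835)³ ≈ 4.52693526e-04.
By linearity: E[X] = C(47, 3)·p³ ≈ 16215 · 4.52693526e-04 ≈ 7.340426.
Since α = 2/3 < 1, p = c/n^{2/3} ≫ 1/n is above the triangle threshold p ~ 1/n. Asymptotically E[X] ~ (c³/6)·n^{3(1−α)} = (1³/6)·n^{1} → ∞; triangles are abundant w.h.p.

E[X] ≈ 7.340426; in regime p = Θ(1/n^{2/3}) E[X] diverges (above the triangle threshold p ~ 1/n).


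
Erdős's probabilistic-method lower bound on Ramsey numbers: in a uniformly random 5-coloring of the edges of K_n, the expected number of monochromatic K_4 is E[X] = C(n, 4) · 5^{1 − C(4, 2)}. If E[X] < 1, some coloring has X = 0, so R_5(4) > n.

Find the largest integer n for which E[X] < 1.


We need C(n, 4) · 5^{1 − 6} < 1, i.e. C(n, 4) < 5^{6 − 1} = 3125.
Check values of n near the boundary:
  n = 15: C(15, 4) = 1365; 1365 < 3125? YES
  n = 16: C(16, 4) = 1820; 1820 < 3125? YES
  n = 17: C(17, 4) = 2380; 2380 < 3125? YES
  n = 18: C(18, 4) = 3060; 3060 < 3125? YES
  n = 19: C(19, 4) = 3876; 3876 < 3125? NO
  n = 20: C(20, 4) = 4845; 4845 < 3125? NO
  n = 21: C(21, 4) = 5985; 5985 < 3125? NO
The largest n with C(n, 4) < 3125 is n = 18 (where E[X] = 612/625 ≈ 0.9792000). Hence R_5(4) > 18, i.e. R_5(4) ≥ 19.

Largest n = 18; hence R_5(4) > 18.


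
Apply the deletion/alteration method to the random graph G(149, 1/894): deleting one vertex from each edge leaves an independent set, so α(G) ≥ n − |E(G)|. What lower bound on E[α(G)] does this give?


E[|E(G)|] = C(149, 2)·p = 11026 · (1/894) = 37/3.
E[α(G)] ≥ n − E[|E(G)|] = 149 − 37/3 = 410/3.
Numerically: ≈ 136.66667.
(This is only a lower bound; the true E[α(G)] may be larger.)

E[α(G)] ≥ 410/3 ≈ 136.66667.


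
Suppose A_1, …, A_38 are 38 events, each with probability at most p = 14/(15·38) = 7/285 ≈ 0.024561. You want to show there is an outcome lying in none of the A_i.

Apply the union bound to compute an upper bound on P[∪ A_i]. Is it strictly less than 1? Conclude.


Union bound: P[∪_{i=1}^{38} A_i] ≤ Σ_i P[A_i] ≤ 38·p = 38·(7/285) = 14/15.
Numerically: 14/15 ≈ 0.933333.
Is 14/15 < 1? YES.
Since P[∪ A_i] ≤ 14/15 < 1, the complement has P[∩ A_i^c] ≥ 1 − 14/15 = 1/15 > 0, so some outcome avoids every A_i.

38·p = 14/15 ≈ 0.933333; existence CERTIFIED by the union bound.
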